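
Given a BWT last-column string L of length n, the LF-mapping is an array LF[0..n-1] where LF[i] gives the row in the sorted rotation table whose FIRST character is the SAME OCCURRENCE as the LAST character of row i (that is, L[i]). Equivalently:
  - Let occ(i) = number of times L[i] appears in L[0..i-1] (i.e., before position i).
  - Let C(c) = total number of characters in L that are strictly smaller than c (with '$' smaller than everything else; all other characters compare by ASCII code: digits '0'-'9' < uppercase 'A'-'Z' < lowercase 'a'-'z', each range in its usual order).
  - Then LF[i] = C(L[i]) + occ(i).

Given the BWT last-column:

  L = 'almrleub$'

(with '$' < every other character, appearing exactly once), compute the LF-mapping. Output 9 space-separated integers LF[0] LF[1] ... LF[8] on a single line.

Answer: 1 4 6 7 5 3 8 2 0

Derivation:
Char counts: '$':1, 'a':1, 'b':1, 'e':1, 'l':2, 'm':1, 'r':1, 'u':1
C (first-col start): C('$')=0, C('a')=1, C('b')=2, C('e')=3, C('l')=4, C('m')=6, C('r')=7, C('u')=8
L[0]='a': occ=0, LF[0]=C('a')+0=1+0=1
L[1]='l': occ=0, LF[1]=C('l')+0=4+0=4
L[2]='m': occ=0, LF[2]=C('m')+0=6+0=6
L[3]='r': occ=0, LF[3]=C('r')+0=7+0=7
L[4]='l': occ=1, LF[4]=C('l')+1=4+1=5
L[5]='e': occ=0, LF[5]=C('e')+0=3+0=3
L[6]='u': occ=0, LF[6]=C('u')+0=8+0=8
L[7]='b': occ=0, LF[7]=C('b')+0=2+0=2
L[8]='$': occ=0, LF[8]=C('$')+0=0+0=0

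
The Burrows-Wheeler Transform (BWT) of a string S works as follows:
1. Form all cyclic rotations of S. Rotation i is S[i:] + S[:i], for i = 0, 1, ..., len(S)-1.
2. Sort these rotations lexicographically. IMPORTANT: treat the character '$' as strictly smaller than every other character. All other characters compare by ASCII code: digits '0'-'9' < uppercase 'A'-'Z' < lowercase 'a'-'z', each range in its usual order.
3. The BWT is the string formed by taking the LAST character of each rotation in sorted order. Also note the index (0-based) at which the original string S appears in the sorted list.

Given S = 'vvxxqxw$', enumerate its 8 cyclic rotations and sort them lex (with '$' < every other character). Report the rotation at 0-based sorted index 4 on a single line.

All 8 rotations (rotation i = S[i:]+S[:i]):
  rot[0] = vvxxqxw$
  rot[1] = vxxqxw$v
  rot[2] = xxqxw$vv
  rot[3] = xqxw$vvx
  rot[4] = qxw$vvxx
  rot[5] = xw$vvxxq
  rot[6] = w$vvxxqx
  rot[7] = $vvxxqxw
Sorted (with $ < everything):
  sorted[0] = $vvxxqxw
  sorted[1] = qxw$vvxx
  sorted[2] = vvxxqxw$
  sorted[3] = vxxqxw$v
  sorted[4] = w$vvxxqx
  sorted[5] = xqxw$vvx
  sorted[6] = xw$vvxxq
  sorted[7] = xxqxw$vv
sorted[4] = w$vvxxqx

Answer: w$vvxxqx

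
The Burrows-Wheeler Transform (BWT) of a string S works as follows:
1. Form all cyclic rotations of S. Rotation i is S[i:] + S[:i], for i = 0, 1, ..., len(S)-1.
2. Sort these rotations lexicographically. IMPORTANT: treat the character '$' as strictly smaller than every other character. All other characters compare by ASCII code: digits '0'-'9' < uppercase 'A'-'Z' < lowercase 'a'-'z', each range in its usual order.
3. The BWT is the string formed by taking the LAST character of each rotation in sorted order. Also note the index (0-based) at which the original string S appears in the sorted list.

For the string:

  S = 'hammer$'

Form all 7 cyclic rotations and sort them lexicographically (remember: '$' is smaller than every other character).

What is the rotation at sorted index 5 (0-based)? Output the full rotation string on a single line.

Answer: mmer$ha

Derivation:
All 7 rotations (rotation i = S[i:]+S[:i]):
  rot[0] = hammer$
  rot[1] = ammer$h
  rot[2] = mmer$ha
  rot[3] = mer$ham
  rot[4] = er$hamm
  rot[5] = r$hamme
  rot[6] = $hammer
Sorted (with $ < everything):
  sorted[0] = $hammer
  sorted[1] = ammer$h
  sorted[2] = er$hamm
  sorted[3] = hammer$
  sorted[4] = mer$ham
  sorted[5] = mmer$ha
  sorted[6] = r$hamme
sorted[5] = mmer$ha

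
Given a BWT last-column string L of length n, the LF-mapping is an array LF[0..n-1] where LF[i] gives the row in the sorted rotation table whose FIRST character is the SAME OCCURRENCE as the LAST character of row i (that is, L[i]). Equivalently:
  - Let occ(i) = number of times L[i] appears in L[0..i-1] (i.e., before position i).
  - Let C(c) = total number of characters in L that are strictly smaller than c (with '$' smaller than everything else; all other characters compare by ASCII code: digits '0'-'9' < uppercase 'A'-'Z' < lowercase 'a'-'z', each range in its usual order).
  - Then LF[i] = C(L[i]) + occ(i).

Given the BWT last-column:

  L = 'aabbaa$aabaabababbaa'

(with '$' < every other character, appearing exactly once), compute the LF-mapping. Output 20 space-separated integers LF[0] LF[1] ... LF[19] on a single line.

Answer: 1 2 13 14 3 4 0 5 6 15 7 8 16 9 17 10 18 19 11 12

Derivation:
Char counts: '$':1, 'a':12, 'b':7
C (first-col start): C('$')=0, C('a')=1, C('b')=13
L[0]='a': occ=0, LF[0]=C('a')+0=1+0=1
L[1]='a': occ=1, LF[1]=C('a')+1=1+1=2
L[2]='b': occ=0, LF[2]=C('b')+0=13+0=13
L[3]='b': occ=1, LF[3]=C('b')+1=13+1=14
L[4]='a': occ=2, LF[4]=C('a')+2=1+2=3
L[5]='a': occ=3, LF[5]=C('a')+3=1+3=4
L[6]='$': occ=0, LF[6]=C('$')+0=0+0=0
L[7]='a': occ=4, LF[7]=C('a')+4=1+4=5
L[8]='a': occ=5, LF[8]=C('a')+5=1+5=6
L[9]='b': occ=2, LF[9]=C('b')+2=13+2=15
L[10]='a': occ=6, LF[10]=C('a')+6=1+6=7
L[11]='a': occ=7, LF[11]=C('a')+7=1+7=8
L[12]='b': occ=3, LF[12]=C('b')+3=13+3=16
L[13]='a': occ=8, LF[13]=C('a')+8=1+8=9
L[14]='b': occ=4, LF[14]=C('b')+4=13+4=17
L[15]='a': occ=9, LF[15]=C('a')+9=1+9=10
L[16]='b': occ=5, LF[16]=C('b')+5=13+5=18
L[17]='b': occ=6, LF[17]=C('b')+6=13+6=19
L[18]='a': occ=10, LF[18]=C('a')+10=1+10=11
L[19]='a': occ=11, LF[19]=C('a')+11=1+11=12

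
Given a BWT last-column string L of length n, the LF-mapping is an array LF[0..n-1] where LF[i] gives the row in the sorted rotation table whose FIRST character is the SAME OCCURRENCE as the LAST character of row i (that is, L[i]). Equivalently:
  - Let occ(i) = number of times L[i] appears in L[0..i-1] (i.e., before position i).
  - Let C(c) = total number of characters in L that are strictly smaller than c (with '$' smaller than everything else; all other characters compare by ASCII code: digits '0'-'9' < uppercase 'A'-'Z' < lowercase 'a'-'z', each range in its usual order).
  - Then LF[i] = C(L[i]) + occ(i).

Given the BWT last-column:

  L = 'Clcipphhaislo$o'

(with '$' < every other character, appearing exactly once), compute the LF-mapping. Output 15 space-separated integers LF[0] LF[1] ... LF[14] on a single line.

Char counts: '$':1, 'C':1, 'a':1, 'c':1, 'h':2, 'i':2, 'l':2, 'o':2, 'p':2, 's':1
C (first-col start): C('$')=0, C('C')=1, C('a')=2, C('c')=3, C('h')=4, C('i')=6, C('l')=8, C('o')=10, C('p')=12, C('s')=14
L[0]='C': occ=0, LF[0]=C('C')+0=1+0=1
L[1]='l': occ=0, LF[1]=C('l')+0=8+0=8
L[2]='c': occ=0, LF[2]=C('c')+0=3+0=3
L[3]='i': occ=0, LF[3]=C('i')+0=6+0=6
L[4]='p': occ=0, LF[4]=C('p')+0=12+0=12
L[5]='p': occ=1, LF[5]=C('p')+1=12+1=13
L[6]='h': occ=0, LF[6]=C('h')+0=4+0=4
L[7]='h': occ=1, LF[7]=C('h')+1=4+1=5
L[8]='a': occ=0, LF[8]=C('a')+0=2+0=2
L[9]='i': occ=1, LF[9]=C('i')+1=6+1=7
L[10]='s': occ=0, LF[10]=C('s')+0=14+0=14
L[11]='l': occ=1, LF[11]=C('l')+1=8+1=9
L[12]='o': occ=0, LF[12]=C('o')+0=10+0=10
L[13]='$': occ=0, LF[13]=C('$')+0=0+0=0
L[14]='o': occ=1, LF[14]=C('o')+1=10+1=11

Answer: 1 8 3 6 12 13 4 5 2 7 14 9 10 0 11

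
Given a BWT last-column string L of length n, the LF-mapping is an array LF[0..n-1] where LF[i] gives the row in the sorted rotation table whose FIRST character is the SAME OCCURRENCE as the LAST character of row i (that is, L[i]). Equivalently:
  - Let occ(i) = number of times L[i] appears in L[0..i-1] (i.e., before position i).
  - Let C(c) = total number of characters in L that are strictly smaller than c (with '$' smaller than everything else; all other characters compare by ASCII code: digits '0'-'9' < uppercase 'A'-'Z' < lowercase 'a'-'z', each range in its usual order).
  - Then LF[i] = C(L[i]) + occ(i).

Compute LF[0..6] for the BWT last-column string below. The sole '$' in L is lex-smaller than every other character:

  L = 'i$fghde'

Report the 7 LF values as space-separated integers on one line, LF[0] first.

Char counts: '$':1, 'd':1, 'e':1, 'f':1, 'g':1, 'h':1, 'i':1
C (first-col start): C('$')=0, C('d')=1, C('e')=2, C('f')=3, C('g')=4, C('h')=5, C('i')=6
L[0]='i': occ=0, LF[0]=C('i')+0=6+0=6
L[1]='$': occ=0, LF[1]=C('$')+0=0+0=0
L[2]='f': occ=0, LF[2]=C('f')+0=3+0=3
L[3]='g': occ=0, LF[3]=C('g')+0=4+0=4
L[4]='h': occ=0, LF[4]=C('h')+0=5+0=5
L[5]='d': occ=0, LF[5]=C('d')+0=1+0=1
L[6]='e': occ=0, LF[6]=C('e')+0=2+0=2

Answer: 6 0 3 4 5 1 2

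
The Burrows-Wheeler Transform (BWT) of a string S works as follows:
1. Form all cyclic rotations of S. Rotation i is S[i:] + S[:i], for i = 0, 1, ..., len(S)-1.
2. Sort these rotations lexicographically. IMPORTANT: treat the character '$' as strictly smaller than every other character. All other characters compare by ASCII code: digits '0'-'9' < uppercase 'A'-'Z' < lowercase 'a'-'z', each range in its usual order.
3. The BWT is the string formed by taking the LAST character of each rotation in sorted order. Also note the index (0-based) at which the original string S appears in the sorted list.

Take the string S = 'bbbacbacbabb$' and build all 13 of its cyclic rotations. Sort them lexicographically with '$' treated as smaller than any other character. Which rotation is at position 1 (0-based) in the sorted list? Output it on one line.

Answer: abb$bbbacbacb

Derivation:
All 13 rotations (rotation i = S[i:]+S[:i]):
  rot[0] = bbbacbacbabb$
  rot[1] = bbacbacbabb$b
  rot[2] = bacbacbabb$bb
  rot[3] = acbacbabb$bbb
  rot[4] = cbacbabb$bbba
  rot[5] = bacbabb$bbbac
  rot[6] = acbabb$bbbacb
  rot[7] = cbabb$bbbacba
  rot[8] = babb$bbbacbac
  rot[9] = abb$bbbacbacb
  rot[10] = bb$bbbacbacba
  rot[11] = b$bbbacbacbab
  rot[12] = $bbbacbacbabb
Sorted (with $ < everything):
  sorted[0] = $bbbacbacbabb
  sorted[1] = abb$bbbacbacb
  sorted[2] = acbabb$bbbacb
  sorted[3] = acbacbabb$bbb
  sorted[4] = b$bbbacbacbab
  sorted[5] = babb$bbbacbac
  sorted[6] = bacbabb$bbbac
  sorted[7] = bacbacbabb$bb
  sorted[8] = bb$bbbacbacba
  sorted[9] = bbacbacbabb$b
  sorted[10] = bbbacbacbabb$
  sorted[11] = cbabb$bbbacba
  sorted[12] = cbacbabb$bbba
sorted[1] = abb$bbbacbacb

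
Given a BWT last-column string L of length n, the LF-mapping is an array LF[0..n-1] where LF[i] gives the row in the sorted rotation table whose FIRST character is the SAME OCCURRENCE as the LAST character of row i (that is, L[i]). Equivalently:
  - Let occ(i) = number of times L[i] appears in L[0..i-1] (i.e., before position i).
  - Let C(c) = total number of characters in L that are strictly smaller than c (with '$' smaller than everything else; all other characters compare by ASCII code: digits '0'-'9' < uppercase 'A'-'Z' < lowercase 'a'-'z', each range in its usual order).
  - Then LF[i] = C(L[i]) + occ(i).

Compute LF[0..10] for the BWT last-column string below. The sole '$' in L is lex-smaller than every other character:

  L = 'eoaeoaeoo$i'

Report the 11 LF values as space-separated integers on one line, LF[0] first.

Char counts: '$':1, 'a':2, 'e':3, 'i':1, 'o':4
C (first-col start): C('$')=0, C('a')=1, C('e')=3, C('i')=6, C('o')=7
L[0]='e': occ=0, LF[0]=C('e')+0=3+0=3
L[1]='o': occ=0, LF[1]=C('o')+0=7+0=7
L[2]='a': occ=0, LF[2]=C('a')+0=1+0=1
L[3]='e': occ=1, LF[3]=C('e')+1=3+1=4
L[4]='o': occ=1, LF[4]=C('o')+1=7+1=8
L[5]='a': occ=1, LF[5]=C('a')+1=1+1=2
L[6]='e': occ=2, LF[6]=C('e')+2=3+2=5
L[7]='o': occ=2, LF[7]=C('o')+2=7+2=9
L[8]='o': occ=3, LF[8]=C('o')+3=7+3=10
L[9]='$': occ=0, LF[9]=C('$')+0=0+0=0
L[10]='i': occ=0, LF[10]=C('i')+0=6+0=6

Answer: 3 7 1 4 8 2 5 9 10 0 6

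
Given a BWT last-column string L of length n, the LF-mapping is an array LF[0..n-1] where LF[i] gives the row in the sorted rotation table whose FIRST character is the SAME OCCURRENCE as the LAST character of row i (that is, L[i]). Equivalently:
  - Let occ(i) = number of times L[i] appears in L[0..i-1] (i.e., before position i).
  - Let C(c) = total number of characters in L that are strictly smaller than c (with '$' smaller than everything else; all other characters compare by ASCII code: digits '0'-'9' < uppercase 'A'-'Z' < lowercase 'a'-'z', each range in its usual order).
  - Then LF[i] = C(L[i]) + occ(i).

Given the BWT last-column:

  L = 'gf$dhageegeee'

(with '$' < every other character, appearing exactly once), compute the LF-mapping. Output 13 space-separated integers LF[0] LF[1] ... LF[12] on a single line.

Answer: 9 8 0 2 12 1 10 3 4 11 5 6 7

Derivation:
Char counts: '$':1, 'a':1, 'd':1, 'e':5, 'f':1, 'g':3, 'h':1
C (first-col start): C('$')=0, C('a')=1, C('d')=2, C('e')=3, C('f')=8, C('g')=9, C('h')=12
L[0]='g': occ=0, LF[0]=C('g')+0=9+0=9
L[1]='f': occ=0, LF[1]=C('f')+0=8+0=8
L[2]='$': occ=0, LF[2]=C('$')+0=0+0=0
L[3]='d': occ=0, LF[3]=C('d')+0=2+0=2
L[4]='h': occ=0, LF[4]=C('h')+0=12+0=12
L[5]='a': occ=0, LF[5]=C('a')+0=1+0=1
L[6]='g': occ=1, LF[6]=C('g')+1=9+1=10
L[7]='e': occ=0, LF[7]=C('e')+0=3+0=3
L[8]='e': occ=1, LF[8]=C('e')+1=3+1=4
L[9]='g': occ=2, LF[9]=C('g')+2=9+2=11
L[10]='e': occ=2, LF[10]=C('e')+2=3+2=5
L[11]='e': occ=3, LF[11]=C('e')+3=3+3=6
L[12]='e': occ=4, LF[12]=C('e')+4=3+4=7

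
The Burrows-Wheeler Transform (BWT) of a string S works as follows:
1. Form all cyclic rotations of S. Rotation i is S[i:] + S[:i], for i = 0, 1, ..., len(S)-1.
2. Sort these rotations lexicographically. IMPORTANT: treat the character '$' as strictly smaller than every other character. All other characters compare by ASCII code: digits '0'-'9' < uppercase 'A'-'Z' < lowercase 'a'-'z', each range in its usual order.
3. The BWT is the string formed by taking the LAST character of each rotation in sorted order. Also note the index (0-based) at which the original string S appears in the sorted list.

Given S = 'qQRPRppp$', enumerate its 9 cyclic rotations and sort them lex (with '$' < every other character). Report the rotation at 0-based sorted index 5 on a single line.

All 9 rotations (rotation i = S[i:]+S[:i]):
  rot[0] = qQRPRppp$
  rot[1] = QRPRppp$q
  rot[2] = RPRppp$qQ
  rot[3] = PRppp$qQR
  rot[4] = Rppp$qQRP
  rot[5] = ppp$qQRPR
  rot[6] = pp$qQRPRp
  rot[7] = p$qQRPRpp
  rot[8] = $qQRPRppp
Sorted (with $ < everything):
  sorted[0] = $qQRPRppp
  sorted[1] = PRppp$qQR
  sorted[2] = QRPRppp$q
  sorted[3] = RPRppp$qQ
  sorted[4] = Rppp$qQRP
  sorted[5] = p$qQRPRpp
  sorted[6] = pp$qQRPRp
  sorted[7] = ppp$qQRPR
  sorted[8] = qQRPRppp$
sorted[5] = p$qQRPRpp

Answer: p$qQRPRpp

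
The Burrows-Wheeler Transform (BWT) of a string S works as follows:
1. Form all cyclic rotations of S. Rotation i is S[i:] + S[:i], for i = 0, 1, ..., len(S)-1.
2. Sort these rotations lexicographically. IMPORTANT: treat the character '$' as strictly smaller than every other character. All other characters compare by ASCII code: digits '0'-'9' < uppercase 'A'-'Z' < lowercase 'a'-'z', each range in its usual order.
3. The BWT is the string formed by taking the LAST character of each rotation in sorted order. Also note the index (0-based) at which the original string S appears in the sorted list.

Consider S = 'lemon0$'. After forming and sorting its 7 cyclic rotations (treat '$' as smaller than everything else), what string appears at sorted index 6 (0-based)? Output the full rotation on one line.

Answer: on0$lem

Derivation:
All 7 rotations (rotation i = S[i:]+S[:i]):
  rot[0] = lemon0$
  rot[1] = emon0$l
  rot[2] = mon0$le
  rot[3] = on0$lem
  rot[4] = n0$lemo
  rot[5] = 0$lemon
  rot[6] = $lemon0
Sorted (with $ < everything):
  sorted[0] = $lemon0
  sorted[1] = 0$lemon
  sorted[2] = emon0$l
  sorted[3] = lemon0$
  sorted[4] = mon0$le
  sorted[5] = n0$lemo
  sorted[6] = on0$lem
sorted[6] = on0$lem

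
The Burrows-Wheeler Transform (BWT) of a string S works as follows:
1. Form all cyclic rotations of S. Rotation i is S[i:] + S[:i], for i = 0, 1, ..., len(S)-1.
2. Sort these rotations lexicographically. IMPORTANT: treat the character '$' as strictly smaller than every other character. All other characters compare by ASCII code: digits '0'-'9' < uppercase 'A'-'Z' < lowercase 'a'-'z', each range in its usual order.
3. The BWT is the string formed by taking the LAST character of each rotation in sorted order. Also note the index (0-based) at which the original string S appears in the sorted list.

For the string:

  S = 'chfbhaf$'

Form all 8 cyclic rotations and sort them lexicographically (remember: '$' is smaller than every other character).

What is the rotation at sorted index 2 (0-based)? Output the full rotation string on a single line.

Answer: bhaf$chf

Derivation:
All 8 rotations (rotation i = S[i:]+S[:i]):
  rot[0] = chfbhaf$
  rot[1] = hfbhaf$c
  rot[2] = fbhaf$ch
  rot[3] = bhaf$chf
  rot[4] = haf$chfb
  rot[5] = af$chfbh
  rot[6] = f$chfbha
  rot[7] = $chfbhaf
Sorted (with $ < everything):
  sorted[0] = $chfbhaf
  sorted[1] = af$chfbh
  sorted[2] = bhaf$chf
  sorted[3] = chfbhaf$
  sorted[4] = f$chfbha
  sorted[5] = fbhaf$ch
  sorted[6] = haf$chfb
  sorted[7] = hfbhaf$c
sorted[2] = bhaf$chf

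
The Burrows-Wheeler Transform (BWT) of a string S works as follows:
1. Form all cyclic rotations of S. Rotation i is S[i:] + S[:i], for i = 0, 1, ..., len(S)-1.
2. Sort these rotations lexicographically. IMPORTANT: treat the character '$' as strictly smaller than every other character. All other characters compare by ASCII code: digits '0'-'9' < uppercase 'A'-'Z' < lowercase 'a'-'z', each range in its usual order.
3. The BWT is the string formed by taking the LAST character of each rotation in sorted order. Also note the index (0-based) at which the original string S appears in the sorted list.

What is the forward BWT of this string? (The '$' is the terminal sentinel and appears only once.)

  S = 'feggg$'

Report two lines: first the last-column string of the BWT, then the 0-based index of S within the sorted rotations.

All 6 rotations (rotation i = S[i:]+S[:i]):
  rot[0] = feggg$
  rot[1] = eggg$f
  rot[2] = ggg$fe
  rot[3] = gg$feg
  rot[4] = g$fegg
  rot[5] = $feggg
Sorted (with $ < everything):
  sorted[0] = $feggg  (last char: 'g')
  sorted[1] = eggg$f  (last char: 'f')
  sorted[2] = feggg$  (last char: '$')
  sorted[3] = g$fegg  (last char: 'g')
  sorted[4] = gg$feg  (last char: 'g')
  sorted[5] = ggg$fe  (last char: 'e')
Last column: gf$gge
Original string S is at sorted index 2

Answer: gf$gge
2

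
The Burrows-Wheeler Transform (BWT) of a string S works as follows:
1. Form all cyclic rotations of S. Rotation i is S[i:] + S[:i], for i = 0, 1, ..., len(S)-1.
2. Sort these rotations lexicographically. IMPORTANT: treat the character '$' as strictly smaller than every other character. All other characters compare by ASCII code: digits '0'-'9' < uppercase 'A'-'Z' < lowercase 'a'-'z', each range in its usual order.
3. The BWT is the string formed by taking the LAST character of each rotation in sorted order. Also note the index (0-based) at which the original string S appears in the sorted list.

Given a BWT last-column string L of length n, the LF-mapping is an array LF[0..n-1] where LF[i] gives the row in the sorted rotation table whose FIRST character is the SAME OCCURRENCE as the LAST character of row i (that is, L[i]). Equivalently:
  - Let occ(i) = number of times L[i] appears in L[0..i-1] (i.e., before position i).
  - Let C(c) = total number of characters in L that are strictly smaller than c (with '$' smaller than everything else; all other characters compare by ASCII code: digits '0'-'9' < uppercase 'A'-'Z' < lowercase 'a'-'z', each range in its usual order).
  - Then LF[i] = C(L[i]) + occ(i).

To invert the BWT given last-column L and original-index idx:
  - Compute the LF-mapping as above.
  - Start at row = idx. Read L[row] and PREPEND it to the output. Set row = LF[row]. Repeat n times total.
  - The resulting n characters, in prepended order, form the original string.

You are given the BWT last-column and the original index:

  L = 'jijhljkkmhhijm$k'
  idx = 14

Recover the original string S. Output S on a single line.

LF mapping: 6 4 7 1 13 8 10 11 14 2 3 5 9 15 0 12
Walk LF starting at row 14, prepending L[row]:
  step 1: row=14, L[14]='$', prepend. Next row=LF[14]=0
  step 2: row=0, L[0]='j', prepend. Next row=LF[0]=6
  step 3: row=6, L[6]='k', prepend. Next row=LF[6]=10
  step 4: row=10, L[10]='h', prepend. Next row=LF[10]=3
  step 5: row=3, L[3]='h', prepend. Next row=LF[3]=1
  step 6: row=1, L[1]='i', prepend. Next row=LF[1]=4
  step 7: row=4, L[4]='l', prepend. Next row=LF[4]=13
  step 8: row=13, L[13]='m', prepend. Next row=LF[13]=15
  step 9: row=15, L[15]='k', prepend. Next row=LF[15]=12
  step 10: row=12, L[12]='j', prepend. Next row=LF[12]=9
  step 11: row=9, L[9]='h', prepend. Next row=LF[9]=2
  step 12: row=2, L[2]='j', prepend. Next row=LF[2]=7
  step 13: row=7, L[7]='k', prepend. Next row=LF[7]=11
  step 14: row=11, L[11]='i', prepend. Next row=LF[11]=5
  step 15: row=5, L[5]='j', prepend. Next row=LF[5]=8
  step 16: row=8, L[8]='m', prepend. Next row=LF[8]=14
Reversed output: mjikjhjkmlihhkj$

Answer: mjikjhjkmlihhkj$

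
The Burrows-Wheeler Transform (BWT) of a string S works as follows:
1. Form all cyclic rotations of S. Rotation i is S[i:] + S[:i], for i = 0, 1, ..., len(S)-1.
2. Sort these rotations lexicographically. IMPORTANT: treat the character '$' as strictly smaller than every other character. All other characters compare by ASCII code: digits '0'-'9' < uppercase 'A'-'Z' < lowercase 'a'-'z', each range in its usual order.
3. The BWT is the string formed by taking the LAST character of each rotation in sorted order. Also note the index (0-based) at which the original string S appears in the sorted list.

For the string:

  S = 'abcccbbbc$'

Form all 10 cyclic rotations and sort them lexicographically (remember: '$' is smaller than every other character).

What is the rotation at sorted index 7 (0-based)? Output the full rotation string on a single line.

All 10 rotations (rotation i = S[i:]+S[:i]):
  rot[0] = abcccbbbc$
  rot[1] = bcccbbbc$a
  rot[2] = cccbbbc$ab
  rot[3] = ccbbbc$abc
  rot[4] = cbbbc$abcc
  rot[5] = bbbc$abccc
  rot[6] = bbc$abcccb
  rot[7] = bc$abcccbb
  rot[8] = c$abcccbbb
  rot[9] = $abcccbbbc
Sorted (with $ < everything):
  sorted[0] = $abcccbbbc
  sorted[1] = abcccbbbc$
  sorted[2] = bbbc$abccc
  sorted[3] = bbc$abcccb
  sorted[4] = bc$abcccbb
  sorted[5] = bcccbbbc$a
  sorted[6] = c$abcccbbb
  sorted[7] = cbbbc$abcc
  sorted[8] = ccbbbc$abc
  sorted[9] = cccbbbc$ab
sorted[7] = cbbbc$abcc

Answer: cbbbc$abcc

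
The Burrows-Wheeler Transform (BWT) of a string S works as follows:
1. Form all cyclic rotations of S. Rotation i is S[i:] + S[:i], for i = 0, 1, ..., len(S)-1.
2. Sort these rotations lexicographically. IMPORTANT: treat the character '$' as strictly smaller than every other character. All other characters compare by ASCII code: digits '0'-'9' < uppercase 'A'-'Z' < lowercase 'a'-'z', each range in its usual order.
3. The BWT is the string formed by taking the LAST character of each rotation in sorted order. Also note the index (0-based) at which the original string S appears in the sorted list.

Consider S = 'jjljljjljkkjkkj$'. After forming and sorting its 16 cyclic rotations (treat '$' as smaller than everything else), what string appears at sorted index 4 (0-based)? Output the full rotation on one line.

All 16 rotations (rotation i = S[i:]+S[:i]):
  rot[0] = jjljljjljkkjkkj$
  rot[1] = jljljjljkkjkkj$j
  rot[2] = ljljjljkkjkkj$jj
  rot[3] = jljjljkkjkkj$jjl
  rot[4] = ljjljkkjkkj$jjlj
  rot[5] = jjljkkjkkj$jjljl
  rot[6] = jljkkjkkj$jjljlj
  rot[7] = ljkkjkkj$jjljljj
  rot[8] = jkkjkkj$jjljljjl
  rot[9] = kkjkkj$jjljljjlj
  rot[10] = kjkkj$jjljljjljk
  rot[11] = jkkj$jjljljjljkk
  rot[12] = kkj$jjljljjljkkj
  rot[13] = kj$jjljljjljkkjk
  rot[14] = j$jjljljjljkkjkk
  rot[15] = $jjljljjljkkjkkj
Sorted (with $ < everything):
  sorted[0] = $jjljljjljkkjkkj
  sorted[1] = j$jjljljjljkkjkk
  sorted[2] = jjljkkjkkj$jjljl
  sorted[3] = jjljljjljkkjkkj$
  sorted[4] = jkkj$jjljljjljkk
  sorted[5] = jkkjkkj$jjljljjl
  sorted[6] = jljjljkkjkkj$jjl
  sorted[7] = jljkkjkkj$jjljlj
  sorted[8] = jljljjljkkjkkj$j
  sorted[9] = kj$jjljljjljkkjk
  sorted[10] = kjkkj$jjljljjljk
  sorted[11] = kkj$jjljljjljkkj
  sorted[12] = kkjkkj$jjljljjlj
  sorted[13] = ljjljkkjkkj$jjlj
  sorted[14] = ljkkjkkj$jjljljj
  sorted[15] = ljljjljkkjkkj$jj
sorted[4] = jkkj$jjljljjljkk

Answer: jkkj$jjljljjljkk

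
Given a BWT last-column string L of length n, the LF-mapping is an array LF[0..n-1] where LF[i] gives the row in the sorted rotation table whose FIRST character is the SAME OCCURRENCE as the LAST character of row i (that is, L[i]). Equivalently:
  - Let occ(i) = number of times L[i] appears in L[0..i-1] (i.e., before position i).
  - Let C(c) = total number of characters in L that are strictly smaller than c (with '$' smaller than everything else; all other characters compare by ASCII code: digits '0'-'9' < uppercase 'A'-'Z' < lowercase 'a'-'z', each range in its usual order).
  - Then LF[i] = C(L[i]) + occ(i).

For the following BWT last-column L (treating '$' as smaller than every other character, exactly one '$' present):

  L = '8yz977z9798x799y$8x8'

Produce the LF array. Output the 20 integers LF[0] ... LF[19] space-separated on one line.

Char counts: '$':1, '7':4, '8':4, '9':5, 'x':2, 'y':2, 'z':2
C (first-col start): C('$')=0, C('7')=1, C('8')=5, C('9')=9, C('x')=14, C('y')=16, C('z')=18
L[0]='8': occ=0, LF[0]=C('8')+0=5+0=5
L[1]='y': occ=0, LF[1]=C('y')+0=16+0=16
L[2]='z': occ=0, LF[2]=C('z')+0=18+0=18
L[3]='9': occ=0, LF[3]=C('9')+0=9+0=9
L[4]='7': occ=0, LF[4]=C('7')+0=1+0=1
L[5]='7': occ=1, LF[5]=C('7')+1=1+1=2
L[6]='z': occ=1, LF[6]=C('z')+1=18+1=19
L[7]='9': occ=1, LF[7]=C('9')+1=9+1=10
L[8]='7': occ=2, LF[8]=C('7')+2=1+2=3
L[9]='9': occ=2, LF[9]=C('9')+2=9+2=11
L[10]='8': occ=1, LF[10]=C('8')+1=5+1=6
L[11]='x': occ=0, LF[11]=C('x')+0=14+0=14
L[12]='7': occ=3, LF[12]=C('7')+3=1+3=4
L[13]='9': occ=3, LF[13]=C('9')+3=9+3=12
L[14]='9': occ=4, LF[14]=C('9')+4=9+4=13
L[15]='y': occ=1, LF[15]=C('y')+1=16+1=17
L[16]='$': occ=0, LF[16]=C('$')+0=0+0=0
L[17]='8': occ=2, LF[17]=C('8')+2=5+2=7
L[18]='x': occ=1, LF[18]=C('x')+1=14+1=15
L[19]='8': occ=3, LF[19]=C('8')+3=5+3=8

Answer: 5 16 18 9 1 2 19 10 3 11 6 14 4 12 13 17 0 7 15 8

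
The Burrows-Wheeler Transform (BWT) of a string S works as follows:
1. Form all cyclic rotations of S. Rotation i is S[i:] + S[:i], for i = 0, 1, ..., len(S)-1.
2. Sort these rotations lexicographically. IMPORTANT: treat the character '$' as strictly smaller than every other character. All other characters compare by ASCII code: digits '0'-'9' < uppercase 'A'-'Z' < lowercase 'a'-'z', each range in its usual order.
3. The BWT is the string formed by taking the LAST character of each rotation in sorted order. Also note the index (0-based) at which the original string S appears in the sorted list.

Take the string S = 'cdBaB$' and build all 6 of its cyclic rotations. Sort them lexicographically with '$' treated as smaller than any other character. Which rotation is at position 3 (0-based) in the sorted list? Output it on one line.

All 6 rotations (rotation i = S[i:]+S[:i]):
  rot[0] = cdBaB$
  rot[1] = dBaB$c
  rot[2] = BaB$cd
  rot[3] = aB$cdB
  rot[4] = B$cdBa
  rot[5] = $cdBaB
Sorted (with $ < everything):
  sorted[0] = $cdBaB
  sorted[1] = B$cdBa
  sorted[2] = BaB$cd
  sorted[3] = aB$cdB
  sorted[4] = cdBaB$
  sorted[5] = dBaB$c
sorted[3] = aB$cdB

Answer: aB$cdB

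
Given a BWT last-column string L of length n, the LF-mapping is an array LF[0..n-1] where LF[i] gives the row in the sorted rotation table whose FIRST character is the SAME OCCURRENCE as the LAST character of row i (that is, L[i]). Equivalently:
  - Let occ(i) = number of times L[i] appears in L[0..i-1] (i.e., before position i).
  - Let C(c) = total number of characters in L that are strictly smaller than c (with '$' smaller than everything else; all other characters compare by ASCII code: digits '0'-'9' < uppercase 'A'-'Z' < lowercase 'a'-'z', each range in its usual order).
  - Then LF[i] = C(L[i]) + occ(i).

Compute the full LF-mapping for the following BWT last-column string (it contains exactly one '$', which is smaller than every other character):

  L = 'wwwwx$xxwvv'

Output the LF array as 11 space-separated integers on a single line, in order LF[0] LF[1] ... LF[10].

Char counts: '$':1, 'v':2, 'w':5, 'x':3
C (first-col start): C('$')=0, C('v')=1, C('w')=3, C('x')=8
L[0]='w': occ=0, LF[0]=C('w')+0=3+0=3
L[1]='w': occ=1, LF[1]=C('w')+1=3+1=4
L[2]='w': occ=2, LF[2]=C('w')+2=3+2=5
L[3]='w': occ=3, LF[3]=C('w')+3=3+3=6
L[4]='x': occ=0, LF[4]=C('x')+0=8+0=8
L[5]='$': occ=0, LF[5]=C('$')+0=0+0=0
L[6]='x': occ=1, LF[6]=C('x')+1=8+1=9
L[7]='x': occ=2, LF[7]=C('x')+2=8+2=10
L[8]='w': occ=4, LF[8]=C('w')+4=3+4=7
L[9]='v': occ=0, LF[9]=C('v')+0=1+0=1
L[10]='v': occ=1, LF[10]=C('v')+1=1+1=2

Answer: 3 4 5 6 8 0 9 10 7 1 2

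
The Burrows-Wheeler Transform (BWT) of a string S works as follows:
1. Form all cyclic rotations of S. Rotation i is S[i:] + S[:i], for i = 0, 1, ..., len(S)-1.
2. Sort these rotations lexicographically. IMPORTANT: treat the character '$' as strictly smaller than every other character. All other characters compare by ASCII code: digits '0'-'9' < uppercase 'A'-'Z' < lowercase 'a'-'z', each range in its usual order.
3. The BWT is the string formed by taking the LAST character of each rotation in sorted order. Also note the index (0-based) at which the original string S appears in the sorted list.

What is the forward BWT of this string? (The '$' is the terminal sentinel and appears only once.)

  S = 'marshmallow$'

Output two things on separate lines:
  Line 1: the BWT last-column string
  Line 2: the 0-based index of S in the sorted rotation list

Answer: wmmsalh$laro
7

Derivation:
All 12 rotations (rotation i = S[i:]+S[:i]):
  rot[0] = marshmallow$
  rot[1] = arshmallow$m
  rot[2] = rshmallow$ma
  rot[3] = shmallow$mar
  rot[4] = hmallow$mars
  rot[5] = mallow$marsh
  rot[6] = allow$marshm
  rot[7] = llow$marshma
  rot[8] = low$marshmal
  rot[9] = ow$marshmall
  rot[10] = w$marshmallo
  rot[11] = $marshmallow
Sorted (with $ < everything):
  sorted[0] = $marshmallow  (last char: 'w')
  sorted[1] = allow$marshm  (last char: 'm')
  sorted[2] = arshmallow$m  (last char: 'm')
  sorted[3] = hmallow$mars  (last char: 's')
  sorted[4] = llow$marshma  (last char: 'a')
  sorted[5] = low$marshmal  (last char: 'l')
  sorted[6] = mallow$marsh  (last char: 'h')
  sorted[7] = marshmallow$  (last char: '$')
  sorted[8] = ow$marshmall  (last char: 'l')
  sorted[9] = rshmallow$ma  (last char: 'a')
  sorted[10] = shmallow$mar  (last char: 'r')
  sorted[11] = w$marshmallo  (last char: 'o')
Last column: wmmsalh$laro
Original string S is at sorted index 7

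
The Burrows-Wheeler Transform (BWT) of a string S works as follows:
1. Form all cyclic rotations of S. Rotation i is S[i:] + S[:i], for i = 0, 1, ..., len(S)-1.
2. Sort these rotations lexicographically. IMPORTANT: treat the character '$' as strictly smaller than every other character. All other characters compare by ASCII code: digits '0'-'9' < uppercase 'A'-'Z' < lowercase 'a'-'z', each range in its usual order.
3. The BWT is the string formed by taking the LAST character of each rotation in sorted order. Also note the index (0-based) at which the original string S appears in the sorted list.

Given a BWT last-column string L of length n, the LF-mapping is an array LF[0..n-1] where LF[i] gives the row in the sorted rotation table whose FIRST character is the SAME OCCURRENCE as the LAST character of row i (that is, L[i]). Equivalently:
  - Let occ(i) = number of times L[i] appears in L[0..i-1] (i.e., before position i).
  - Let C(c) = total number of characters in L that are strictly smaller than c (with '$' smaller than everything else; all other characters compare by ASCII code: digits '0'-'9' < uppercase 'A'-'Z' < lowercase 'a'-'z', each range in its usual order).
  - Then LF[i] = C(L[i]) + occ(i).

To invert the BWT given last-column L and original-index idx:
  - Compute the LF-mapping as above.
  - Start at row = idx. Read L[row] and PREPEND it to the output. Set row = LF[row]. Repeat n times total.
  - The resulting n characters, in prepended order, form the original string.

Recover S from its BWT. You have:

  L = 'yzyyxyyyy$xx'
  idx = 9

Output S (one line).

LF mapping: 4 11 5 6 1 7 8 9 10 0 2 3
Walk LF starting at row 9, prepending L[row]:
  step 1: row=9, L[9]='$', prepend. Next row=LF[9]=0
  step 2: row=0, L[0]='y', prepend. Next row=LF[0]=4
  step 3: row=4, L[4]='x', prepend. Next row=LF[4]=1
  step 4: row=1, L[1]='z', prepend. Next row=LF[1]=11
  step 5: row=11, L[11]='x', prepend. Next row=LF[11]=3
  step 6: row=3, L[3]='y', prepend. Next row=LF[3]=6
  step 7: row=6, L[6]='y', prepend. Next row=LF[6]=8
  step 8: row=8, L[8]='y', prepend. Next row=LF[8]=10
  step 9: row=10, L[10]='x', prepend. Next row=LF[10]=2
  step 10: row=2, L[2]='y', prepend. Next row=LF[2]=5
  step 11: row=5, L[5]='y', prepend. Next row=LF[5]=7
  step 12: row=7, L[7]='y', prepend. Next row=LF[7]=9
Reversed output: yyyxyyyxzxy$

Answer: yyyxyyyxzxy$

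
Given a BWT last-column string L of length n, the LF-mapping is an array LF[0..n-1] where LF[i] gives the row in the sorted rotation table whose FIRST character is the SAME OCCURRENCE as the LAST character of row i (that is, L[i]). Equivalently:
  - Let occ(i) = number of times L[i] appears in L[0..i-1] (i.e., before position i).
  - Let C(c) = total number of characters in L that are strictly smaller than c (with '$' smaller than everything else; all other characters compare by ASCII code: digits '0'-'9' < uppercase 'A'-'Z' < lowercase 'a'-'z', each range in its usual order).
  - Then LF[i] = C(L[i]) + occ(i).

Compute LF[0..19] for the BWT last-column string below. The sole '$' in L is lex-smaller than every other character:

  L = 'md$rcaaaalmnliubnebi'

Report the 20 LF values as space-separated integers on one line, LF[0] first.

Answer: 14 8 0 18 7 1 2 3 4 12 15 16 13 10 19 5 17 9 6 11

Derivation:
Char counts: '$':1, 'a':4, 'b':2, 'c':1, 'd':1, 'e':1, 'i':2, 'l':2, 'm':2, 'n':2, 'r':1, 'u':1
C (first-col start): C('$')=0, C('a')=1, C('b')=5, C('c')=7, C('d')=8, C('e')=9, C('i')=10, C('l')=12, C('m')=14, C('n')=16, C('r')=18, C('u')=19
L[0]='m': occ=0, LF[0]=C('m')+0=14+0=14
L[1]='d': occ=0, LF[1]=C('d')+0=8+0=8
L[2]='$': occ=0, LF[2]=C('$')+0=0+0=0
L[3]='r': occ=0, LF[3]=C('r')+0=18+0=18
L[4]='c': occ=0, LF[4]=C('c')+0=7+0=7
L[5]='a': occ=0, LF[5]=C('a')+0=1+0=1
L[6]='a': occ=1, LF[6]=C('a')+1=1+1=2
L[7]='a': occ=2, LF[7]=C('a')+2=1+2=3
L[8]='a': occ=3, LF[8]=C('a')+3=1+3=4
L[9]='l': occ=0, LF[9]=C('l')+0=12+0=12
L[10]='m': occ=1, LF[10]=C('m')+1=14+1=15
L[11]='n': occ=0, LF[11]=C('n')+0=16+0=16
L[12]='l': occ=1, LF[12]=C('l')+1=12+1=13
L[13]='i': occ=0, LF[13]=C('i')+0=10+0=10
L[14]='u': occ=0, LF[14]=C('u')+0=19+0=19
L[15]='b': occ=0, LF[15]=C('b')+0=5+0=5
L[16]='n': occ=1, LF[16]=C('n')+1=16+1=17
L[17]='e': occ=0, LF[17]=C('e')+0=9+0=9
L[18]='b': occ=1, LF[18]=C('b')+1=5+1=6
L[19]='i': occ=1, LF[19]=C('i')+1=10+1=11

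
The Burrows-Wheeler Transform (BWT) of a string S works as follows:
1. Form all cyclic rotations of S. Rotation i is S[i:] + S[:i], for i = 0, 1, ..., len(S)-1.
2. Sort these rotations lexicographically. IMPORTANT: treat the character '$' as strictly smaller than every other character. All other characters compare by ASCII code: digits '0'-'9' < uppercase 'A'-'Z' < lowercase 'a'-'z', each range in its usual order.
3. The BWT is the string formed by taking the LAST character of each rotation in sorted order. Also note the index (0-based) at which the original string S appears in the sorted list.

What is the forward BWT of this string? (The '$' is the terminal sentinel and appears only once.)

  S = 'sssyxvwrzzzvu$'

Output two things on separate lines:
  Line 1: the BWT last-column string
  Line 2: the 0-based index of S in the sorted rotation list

All 14 rotations (rotation i = S[i:]+S[:i]):
  rot[0] = sssyxvwrzzzvu$
  rot[1] = ssyxvwrzzzvu$s
  rot[2] = syxvwrzzzvu$ss
  rot[3] = yxvwrzzzvu$sss
  rot[4] = xvwrzzzvu$sssy
  rot[5] = vwrzzzvu$sssyx
  rot[6] = wrzzzvu$sssyxv
  rot[7] = rzzzvu$sssyxvw
  rot[8] = zzzvu$sssyxvwr
  rot[9] = zzvu$sssyxvwrz
  rot[10] = zvu$sssyxvwrzz
  rot[11] = vu$sssyxvwrzzz
  rot[12] = u$sssyxvwrzzzv
  rot[13] = $sssyxvwrzzzvu
Sorted (with $ < everything):
  sorted[0] = $sssyxvwrzzzvu  (last char: 'u')
  sorted[1] = rzzzvu$sssyxvw  (last char: 'w')
  sorted[2] = sssyxvwrzzzvu$  (last char: '$')
  sorted[3] = ssyxvwrzzzvu$s  (last char: 's')
  sorted[4] = syxvwrzzzvu$ss  (last char: 's')
  sorted[5] = u$sssyxvwrzzzv  (last char: 'v')
  sorted[6] = vu$sssyxvwrzzz  (last char: 'z')
  sorted[7] = vwrzzzvu$sssyx  (last char: 'x')
  sorted[8] = wrzzzvu$sssyxv  (last char: 'v')
  sorted[9] = xvwrzzzvu$sssy  (last char: 'y')
  sorted[10] = yxvwrzzzvu$sss  (last char: 's')
  sorted[11] = zvu$sssyxvwrzz  (last char: 'z')
  sorted[12] = zzvu$sssyxvwrz  (last char: 'z')
  sorted[13] = zzzvu$sssyxvwr  (last char: 'r')
Last column: uw$ssvzxvyszzr
Original string S is at sorted index 2

Answer: uw$ssvzxvyszzr
2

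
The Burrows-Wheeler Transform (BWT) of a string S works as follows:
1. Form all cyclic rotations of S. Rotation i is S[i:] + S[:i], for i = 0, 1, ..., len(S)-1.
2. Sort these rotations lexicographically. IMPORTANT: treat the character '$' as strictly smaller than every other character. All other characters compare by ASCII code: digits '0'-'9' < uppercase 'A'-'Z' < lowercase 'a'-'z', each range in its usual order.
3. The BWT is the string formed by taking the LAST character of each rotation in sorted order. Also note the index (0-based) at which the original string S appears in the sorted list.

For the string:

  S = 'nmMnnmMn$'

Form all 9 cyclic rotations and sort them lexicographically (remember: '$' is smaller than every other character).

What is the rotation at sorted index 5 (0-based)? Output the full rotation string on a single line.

All 9 rotations (rotation i = S[i:]+S[:i]):
  rot[0] = nmMnnmMn$
  rot[1] = mMnnmMn$n
  rot[2] = MnnmMn$nm
  rot[3] = nnmMn$nmM
  rot[4] = nmMn$nmMn
  rot[5] = mMn$nmMnn
  rot[6] = Mn$nmMnnm
  rot[7] = n$nmMnnmM
  rot[8] = $nmMnnmMn
Sorted (with $ < everything):
  sorted[0] = $nmMnnmMn
  sorted[1] = Mn$nmMnnm
  sorted[2] = MnnmMn$nm
  sorted[3] = mMn$nmMnn
  sorted[4] = mMnnmMn$n
  sorted[5] = n$nmMnnmM
  sorted[6] = nmMn$nmMn
  sorted[7] = nmMnnmMn$
  sorted[8] = nnmMn$nmM
sorted[5] = n$nmMnnmM

Answer: n$nmMnnmM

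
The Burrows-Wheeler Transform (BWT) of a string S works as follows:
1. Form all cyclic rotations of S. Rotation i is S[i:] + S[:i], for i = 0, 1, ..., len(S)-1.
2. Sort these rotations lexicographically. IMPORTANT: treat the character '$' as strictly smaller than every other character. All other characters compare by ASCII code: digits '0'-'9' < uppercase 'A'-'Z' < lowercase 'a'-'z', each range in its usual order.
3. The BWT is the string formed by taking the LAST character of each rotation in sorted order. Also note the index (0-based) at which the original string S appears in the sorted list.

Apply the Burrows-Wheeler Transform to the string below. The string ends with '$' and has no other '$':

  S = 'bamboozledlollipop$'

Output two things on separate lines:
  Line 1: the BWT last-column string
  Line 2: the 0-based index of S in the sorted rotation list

Answer: pb$mellzlodalbpooio
2

Derivation:
All 19 rotations (rotation i = S[i:]+S[:i]):
  rot[0] = bamboozledlollipop$
  rot[1] = amboozledlollipop$b
  rot[2] = mboozledlollipop$ba
  rot[3] = boozledlollipop$bam
  rot[4] = oozledlollipop$bamb
  rot[5] = ozledlollipop$bambo
  rot[6] = zledlollipop$bamboo
  rot[7] = ledlollipop$bambooz
  rot[8] = edlollipop$bamboozl
  rot[9] = dlollipop$bamboozle
  rot[10] = lollipop$bamboozled
  rot[11] = ollipop$bamboozledl
  rot[12] = llipop$bamboozledlo
  rot[13] = lipop$bamboozledlol
  rot[14] = ipop$bamboozledloll
  rot[15] = pop$bamboozledlolli
  rot[16] = op$bamboozledlollip
  rot[17] = p$bamboozledlollipo
  rot[18] = $bamboozledlollipop
Sorted (with $ < everything):
  sorted[0] = $bamboozledlollipop  (last char: 'p')
  sorted[1] = amboozledlollipop$b  (last char: 'b')
  sorted[2] = bamboozledlollipop$  (last char: '$')
  sorted[3] = boozledlollipop$bam  (last char: 'm')
  sorted[4] = dlollipop$bamboozle  (last char: 'e')
  sorted[5] = edlollipop$bamboozl  (last char: 'l')
  sorted[6] = ipop$bamboozledloll  (last char: 'l')
  sorted[7] = ledlollipop$bambooz  (last char: 'z')
  sorted[8] = lipop$bamboozledlol  (last char: 'l')
  sorted[9] = llipop$bamboozledlo  (last char: 'o')
  sorted[10] = lollipop$bamboozled  (last char: 'd')
  sorted[11] = mboozledlollipop$ba  (last char: 'a')
  sorted[12] = ollipop$bamboozledl  (last char: 'l')
  sorted[13] = oozledlollipop$bamb  (last char: 'b')
  sorted[14] = op$bamboozledlollip  (last char: 'p')
  sorted[15] = ozledlollipop$bambo  (last char: 'o')
  sorted[16] = p$bamboozledlollipo  (last char: 'o')
  sorted[17] = pop$bamboozledlolli  (last char: 'i')
  sorted[18] = zledlollipop$bamboo  (last char: 'o')
Last column: pb$mellzlodalbpooio
Original string S is at sorted index 2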